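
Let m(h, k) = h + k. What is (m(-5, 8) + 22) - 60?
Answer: -35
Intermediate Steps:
(m(-5, 8) + 22) - 60 = ((-5 + 8) + 22) - 60 = (3 + 22) - 60 = 25 - 60 = -35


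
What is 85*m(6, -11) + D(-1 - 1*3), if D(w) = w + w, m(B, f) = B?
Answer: 502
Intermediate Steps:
D(w) = 2*w
85*m(6, -11) + D(-1 - 1*3) = 85*6 + 2*(-1 - 1*3) = 510 + 2*(-1 - 3) = 510 + 2*(-4) = 510 - 8 = 502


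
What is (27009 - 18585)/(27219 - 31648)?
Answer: -8424/4429 ≈ -1.9020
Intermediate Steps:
(27009 - 18585)/(27219 - 31648) = 8424/(-4429) = 8424*(-1/4429) = -8424/4429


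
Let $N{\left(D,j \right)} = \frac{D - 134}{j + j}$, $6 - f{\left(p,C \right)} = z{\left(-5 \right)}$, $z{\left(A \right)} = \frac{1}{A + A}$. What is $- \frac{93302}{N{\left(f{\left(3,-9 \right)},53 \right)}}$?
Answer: $\frac{98900120}{1279} \approx 77326.0$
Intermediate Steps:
$z{\left(A \right)} = \frac{1}{2 A}$
$f{\left(p,C \right)} = \frac{61}{10}$ ($f{\left(p,C \right)} = 6 - \frac{1}{2 \left(-5\right)} = 6 - \frac{1}{2} \left(- \frac{1}{5}\right) = 6 - - \frac{1}{10} = 6 + \frac{1}{10} = \frac{61}{10}$)
$N{\left(D,j \right)} = \frac{-134 + D}{2 j}$
$- \frac{93302}{N{\left(f{\left(3,-9 \right)},53 \right)}} = - \frac{93302}{\frac{1}{2} \cdot \frac{1}{53} \left(-134 + \frac{61}{10}\right)} = - \frac{93302}{\frac{1}{2} \cdot \frac{1}{53} \left(- \frac{1279}{10}\right)} = - \frac{93302}{- \frac{1279}{1060}} = \left(-93302\right) \left(- \frac{1060}{1279}\right) = \frac{98900120}{1279}$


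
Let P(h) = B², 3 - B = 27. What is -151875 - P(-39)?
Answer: -152451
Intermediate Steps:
B = -24 (B = 3 - 1*27 = 3 - 27 = -24)
P(h) = 576 (P(h) = (-24)² = 576)
-151875 - P(-39) = -151875 - 1*576 = -151875 - 576 = -152451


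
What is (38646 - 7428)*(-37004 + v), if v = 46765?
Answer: 304718898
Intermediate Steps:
(38646 - 7428)*(-37004 + v) = (38646 - 7428)*(-37004 + 46765) = 31218*9761 = 304718898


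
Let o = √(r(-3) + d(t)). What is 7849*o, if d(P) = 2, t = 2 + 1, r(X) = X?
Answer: 7849*I ≈ 7849.0*I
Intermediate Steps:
t = 3
o = I (o = √(-3 + 2) = √(-1) = I ≈ 1.0*I)
7849*o = 7849*I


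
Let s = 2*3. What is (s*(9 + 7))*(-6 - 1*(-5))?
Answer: -96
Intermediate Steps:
s = 6
(s*(9 + 7))*(-6 - 1*(-5)) = (6*(9 + 7))*(-6 - 1*(-5)) = (6*16)*(-6 + 5) = 96*(-1) = -96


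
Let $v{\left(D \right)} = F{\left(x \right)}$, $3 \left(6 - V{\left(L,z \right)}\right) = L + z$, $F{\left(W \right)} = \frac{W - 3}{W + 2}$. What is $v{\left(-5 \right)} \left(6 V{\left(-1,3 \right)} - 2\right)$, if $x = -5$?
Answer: $80$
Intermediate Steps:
$F{\left(W \right)} = \frac{-3 + W}{2 + W}$
$V{\left(L,z \right)} = 6 - \frac{L}{3} - \frac{z}{3}$ ($V{\left(L,z \right)} = 6 - \frac{L + z}{3} = 6 - \left(\frac{L}{3} + \frac{z}{3}\right) = 6 - \frac{L}{3} - \frac{z}{3}$)
$v{\left(D \right)} = \frac{8}{3}$ ($v{\left(D \right)} = \frac{-3 - 5}{2 - 5} = \frac{1}{-3} \left(-8\right) = \left(- \frac{1}{3}\right) \left(-8\right) = \frac{8}{3}$)
$v{\left(-5 \right)} \left(6 V{\left(-1,3 \right)} - 2\right) = \frac{8 \left(6 \left(6 - - \frac{1}{3} - 1\right) - 2\right)}{3} = \frac{8 \left(6 \left(6 + \frac{1}{3} - 1\right) - 2\right)}{3} = \frac{8 \left(6 \cdot \frac{16}{3} - 2\right)}{3} = \frac{8 \left(32 - 2\right)}{3} = \frac{8}{3} \cdot 30 = 80$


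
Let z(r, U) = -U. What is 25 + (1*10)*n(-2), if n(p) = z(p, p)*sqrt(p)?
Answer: 25 + 20*I*sqrt(2) ≈ 25.0 + 28.284*I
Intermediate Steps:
n(p) = -p**(3/2) (n(p) = (-p)*sqrt(p) = -p**(3/2))
25 + (1*10)*n(-2) = 25 + (1*10)*(-(-2)**(3/2)) = 25 + 10*(-(-2)*I*sqrt(2)) = 25 + 10*(2*I*sqrt(2)) = 25 + 20*I*sqrt(2)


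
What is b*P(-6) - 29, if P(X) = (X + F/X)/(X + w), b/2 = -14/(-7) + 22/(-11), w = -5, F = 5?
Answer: -29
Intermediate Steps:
b = 0 (b = 2*(-14/(-7) + 22/(-11)) = 2*(-14*(-⅐) + 22*(-1/11)) = 2*(2 - 2) = 2*0 = 0)
P(X) = (X + 5/X)/(-5 + X) (P(X) = (X + 5/X)/(X - 5) = (X + 5/X)/(-5 + X))
b*P(-6) - 29 = 0*((5 + (-6)²)/((-6)*(-5 - 6))) - 29 = 0*(-⅙*(5 + 36)/(-11)) - 29 = 0*(-⅙*(-1/11)*41) - 29 = 0*(41/66) - 29 = 0 - 29 = -29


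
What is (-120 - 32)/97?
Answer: -152/97 ≈ -1.5670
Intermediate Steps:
(-120 - 32)/97 = -152*1/97 = -152/97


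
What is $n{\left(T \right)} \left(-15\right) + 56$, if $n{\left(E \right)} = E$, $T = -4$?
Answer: $116$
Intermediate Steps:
$n{\left(T \right)} \left(-15\right) + 56 = \left(-4\right) \left(-15\right) + 56 = 60 + 56 = 116$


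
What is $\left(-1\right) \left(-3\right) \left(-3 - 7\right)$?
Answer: $-30$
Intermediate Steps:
$\left(-1\right) \left(-3\right) \left(-3 - 7\right) = 3 \left(-10\right) = -30$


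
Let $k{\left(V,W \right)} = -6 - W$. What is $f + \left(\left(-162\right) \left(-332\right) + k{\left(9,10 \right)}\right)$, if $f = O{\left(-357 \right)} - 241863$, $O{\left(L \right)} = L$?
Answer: $-188452$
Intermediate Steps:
$f = -242220$ ($f = -357 - 241863 = -242220$)
$f + \left(\left(-162\right) \left(-332\right) + k{\left(9,10 \right)}\right) = -242220 - -53768 = -242220 + \left(53784 - 16\right) = -242220 + 53768 = -188452$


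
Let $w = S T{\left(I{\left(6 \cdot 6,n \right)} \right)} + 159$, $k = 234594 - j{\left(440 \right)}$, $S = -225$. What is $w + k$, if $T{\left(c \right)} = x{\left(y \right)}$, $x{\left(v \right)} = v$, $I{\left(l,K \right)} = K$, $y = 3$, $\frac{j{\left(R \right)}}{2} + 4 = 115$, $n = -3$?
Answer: $233856$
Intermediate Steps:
$j{\left(R \right)} = 222$ ($j{\left(R \right)} = -8 + 2 \cdot 115 = -8 + 230 = 222$)
$k = 234372$ ($k = 234594 - 222 = 234372$)
$T{\left(c \right)} = 3$
$w = -516$ ($w = \left(-225\right) 3 + 159 = -675 + 159 = -516$)
$w + k = -516 + 234372 = 233856$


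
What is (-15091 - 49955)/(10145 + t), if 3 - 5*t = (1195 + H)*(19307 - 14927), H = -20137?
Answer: -162615/41508344 ≈ -0.0039176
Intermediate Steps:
t = 82965963/5 (t = ⅗ - (1195 - 20137)*(19307 - 14927)/5 = ⅗ - (-18942)*4380/5 = ⅗ - ⅕*(-82965960) = ⅗ + 16593192 = 82965963/5 ≈ 1.6593e+7)
(-15091 - 49955)/(10145 + t) = (-15091 - 49955)/(10145 + 82965963/5) = -65046/83016688/5 = -65046*5/83016688 = -162615/41508344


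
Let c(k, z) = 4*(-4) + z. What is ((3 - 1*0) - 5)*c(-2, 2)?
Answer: 28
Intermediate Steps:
c(k, z) = -16 + z
((3 - 1*0) - 5)*c(-2, 2) = ((3 - 1*0) - 5)*(-16 + 2) = ((3 + 0) - 5)*(-14) = (3 - 5)*(-14) = -2*(-14) = 28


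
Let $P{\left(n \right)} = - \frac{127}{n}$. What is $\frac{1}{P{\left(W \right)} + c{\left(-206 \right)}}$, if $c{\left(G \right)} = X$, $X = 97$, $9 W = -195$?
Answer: $\frac{65}{6686} \approx 0.0097218$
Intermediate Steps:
$W = - \frac{65}{3}$ ($W = \frac{1}{9} \left(-195\right) = - \frac{65}{3} \approx -21.667$)
$c{\left(G \right)} = 97$
$\frac{1}{P{\left(W \right)} + c{\left(-206 \right)}} = \frac{1}{- \frac{127}{- \frac{65}{3}} + 97} = \frac{1}{\left(-127\right) \left(- \frac{3}{65}\right) + 97} = \frac{1}{\frac{381}{65} + 97} = \frac{1}{\frac{6686}{65}} = \frac{65}{6686}$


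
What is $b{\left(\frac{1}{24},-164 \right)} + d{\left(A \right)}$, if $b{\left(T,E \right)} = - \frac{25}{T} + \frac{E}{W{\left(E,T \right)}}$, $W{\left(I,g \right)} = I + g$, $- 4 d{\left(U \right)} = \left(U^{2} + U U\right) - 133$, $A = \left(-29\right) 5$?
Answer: $- \frac{174371651}{15740} \approx -11078.0$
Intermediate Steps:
$A = -145$
$d{\left(U \right)} = \frac{133}{4} - \frac{U^{2}}{2}$ ($d{\left(U \right)} = - \frac{\left(U^{2} + U U\right) - 133}{4} = - \frac{\left(U^{2} + U^{2}\right) - 133}{4} = - \frac{2 U^{2} - 133}{4} = - \frac{-133 + 2 U^{2}}{4} = \frac{133}{4} - \frac{U^{2}}{2}$)
$b{\left(T,E \right)} = - \frac{25}{T} + \frac{E}{E + T}$
$b{\left(\frac{1}{24},-164 \right)} + d{\left(A \right)} = \left(- \frac{25}{\frac{1}{24}} - \frac{164}{-164 + \frac{1}{24}}\right) + \left(\frac{133}{4} - \frac{\left(-145\right)^{2}}{2}\right) = \left(- 25 \frac{1}{\frac{1}{24}} - \frac{164}{-164 + \frac{1}{24}}\right) + \left(\frac{133}{4} - \frac{21025}{2}\right) = \left(\left(-25\right) 24 - \frac{164}{- \frac{3935}{24}}\right) + \left(\frac{133}{4} - \frac{21025}{2}\right) = \left(-600 - - \frac{3936}{3935}\right) - \frac{41917}{4} = \left(-600 + \frac{3936}{3935}\right) - \frac{41917}{4} = - \frac{2357064}{3935} - \frac{41917}{4} = - \frac{174371651}{15740}$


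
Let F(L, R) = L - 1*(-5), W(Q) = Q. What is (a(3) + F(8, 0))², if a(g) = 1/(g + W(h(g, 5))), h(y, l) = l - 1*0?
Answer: 11025/64 ≈ 172.27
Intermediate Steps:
h(y, l) = l (h(y, l) = l + 0 = l)
a(g) = 1/(5 + g) (a(g) = 1/(g + 5) = 1/(5 + g))
F(L, R) = 5 + L (F(L, R) = L + 5 = 5 + L)
(a(3) + F(8, 0))² = (1/(5 + 3) + (5 + 8))² = (1/8 + 13)² = (⅛ + 13)² = (105/8)² = 11025/64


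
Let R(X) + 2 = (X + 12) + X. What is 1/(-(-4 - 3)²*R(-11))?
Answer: 1/588 ≈ 0.0017007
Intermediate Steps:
R(X) = 10 + 2*X (R(X) = -2 + ((X + 12) + X) = -2 + ((12 + X) + X) = -2 + (12 + 2*X) = 10 + 2*X)
1/(-(-4 - 3)²*R(-11)) = 1/(-(-4 - 3)²*(10 + 2*(-11))) = 1/(-(-7)²*(10 - 22)) = 1/(-49*(-12)) = 1/(-1*(-588)) = 1/588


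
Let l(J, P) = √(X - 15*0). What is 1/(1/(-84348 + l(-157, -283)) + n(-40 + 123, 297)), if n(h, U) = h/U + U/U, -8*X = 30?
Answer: 267648211669311/342442350205583 + 29403*I*√15/684884700411166 ≈ 0.78159 + 1.6627e-10*I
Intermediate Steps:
X = -15/4 (X = -⅛*30 = -15/4 ≈ -3.7500)
l(J, P) = I*√15/2 (l(J, P) = √(-15/4 - 15*0) = √(-15/4 + 0) = √(-15/4) = I*√15/2)
n(h, U) = 1 + h/U (n(h, U) = h/U + 1 = 1 + h/U)
1/(1/(-84348 + l(-157, -283)) + n(-40 + 123, 297)) = 1/(1/(-84348 + I*√15/2) + (297 + (-40 + 123))/297) = 1/(1/(-84348 + I*√15/2) + (297 + 83)/297) = 1/(1/(-84348 + I*√15/2) + (1/297)*380) = 1/(1/(-84348 + I*√15/2) + 380/297) = 1/(380/297 + 1/(-84348 + I*√15/2))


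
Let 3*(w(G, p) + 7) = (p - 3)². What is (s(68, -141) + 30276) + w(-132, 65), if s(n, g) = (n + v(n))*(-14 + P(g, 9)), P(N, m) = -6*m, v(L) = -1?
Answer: 80983/3 ≈ 26994.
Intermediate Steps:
s(n, g) = 68 - 68*n (s(n, g) = (n - 1)*(-14 - 6*9) = (-1 + n)*(-14 - 54) = (-1 + n)*(-68) = 68 - 68*n)
w(G, p) = -7 + (-3 + p)²/3 (w(G, p) = -7 + (p - 3)²/3 = -7 + (-3 + p)²/3)
(s(68, -141) + 30276) + w(-132, 65) = ((68 - 68*68) + 30276) + (-7 + (-3 + 65)²/3) = ((68 - 4624) + 30276) + (-7 + (⅓)*62²) = (-4556 + 30276) + (-7 + (⅓)*3844) = 25720 + (-7 + 3844/3) = 25720 + 3823/3 = 80983/3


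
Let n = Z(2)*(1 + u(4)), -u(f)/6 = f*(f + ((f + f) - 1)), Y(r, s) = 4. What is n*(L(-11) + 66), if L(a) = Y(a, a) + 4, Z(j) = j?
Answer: -38924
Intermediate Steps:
u(f) = -6*f*(-1 + 3*f) (u(f) = -6*f*(f + ((f + f) - 1)) = -6*f*(f + (2*f - 1)) = -6*f*(f + (-1 + 2*f)) = -6*f*(-1 + 3*f))
L(a) = 8 (L(a) = 4 + 4 = 8)
n = -526 (n = 2*(1 + 6*4*(1 - 3*4)) = 2*(1 + 6*4*(1 - 12)) = 2*(1 + 6*4*(-11)) = 2*(1 - 264) = 2*(-263) = -526)
n*(L(-11) + 66) = -526*(8 + 66) = -526*74 = -38924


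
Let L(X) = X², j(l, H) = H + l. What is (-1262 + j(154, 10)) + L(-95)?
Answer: 7927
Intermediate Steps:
(-1262 + j(154, 10)) + L(-95) = (-1262 + (10 + 154)) + (-95)² = (-1262 + 164) + 9025 = -1098 + 9025 = 7927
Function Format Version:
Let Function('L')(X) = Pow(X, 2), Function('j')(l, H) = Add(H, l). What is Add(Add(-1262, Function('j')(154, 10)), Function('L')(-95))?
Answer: 7927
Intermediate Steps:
Add(Add(-1262, Function('j')(154, 10)), Function('L')(-95)) = Add(Add(-1262, Add(10, 154)), Pow(-95, 2)) = Add(Add(-1262, 164), 9025) = Add(-1098, 9025) = 7927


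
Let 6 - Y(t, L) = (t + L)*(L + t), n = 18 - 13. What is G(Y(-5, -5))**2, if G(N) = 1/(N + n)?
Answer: 1/7921 ≈ 0.00012625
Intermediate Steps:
n = 5
Y(t, L) = 6 - (L + t)**2 (Y(t, L) = 6 - (t + L)*(L + t) = 6 - (L + t)*(L + t) = 6 - (L + t)**2)
G(N) = 1/(5 + N) (G(N) = 1/(N + 5) = 1/(5 + N))
G(Y(-5, -5))**2 = (1/(5 + (6 - (-5 - 5)**2)))**2 = (1/(5 + (6 - 1*(-10)**2)))**2 = (1/(5 + (6 - 1*100)))**2 = (1/(5 + (6 - 100)))**2 = (1/(5 - 94))**2 = (1/(-89))**2 = (-1/89)**2 = 1/7921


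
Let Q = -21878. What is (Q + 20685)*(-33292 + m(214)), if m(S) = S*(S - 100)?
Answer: 10612928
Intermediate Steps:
m(S) = S*(-100 + S)
(Q + 20685)*(-33292 + m(214)) = (-21878 + 20685)*(-33292 + 214*(-100 + 214)) = -1193*(-33292 + 214*114) = -1193*(-33292 + 24396) = -1193*(-8896) = 10612928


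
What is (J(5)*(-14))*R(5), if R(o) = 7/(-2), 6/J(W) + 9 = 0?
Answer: -98/3 ≈ -32.667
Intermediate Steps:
J(W) = -⅔ (J(W) = 6/(-9 + 0) = 6/(-9) = 6*(-⅑) = -⅔)
R(o) = -7/2 (R(o) = 7*(-½) = -7/2)
(J(5)*(-14))*R(5) = -⅔*(-14)*(-7/2) = (28/3)*(-7/2) = -98/3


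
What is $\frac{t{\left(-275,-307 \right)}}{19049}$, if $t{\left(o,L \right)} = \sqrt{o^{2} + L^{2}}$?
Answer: $\frac{\sqrt{169874}}{19049} \approx 0.021637$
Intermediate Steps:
$t{\left(o,L \right)} = \sqrt{L^{2} + o^{2}}$
$\frac{t{\left(-275,-307 \right)}}{19049} = \frac{\sqrt{\left(-307\right)^{2} + \left(-275\right)^{2}}}{19049} = \sqrt{94249 + 75625} \cdot \frac{1}{19049} = \sqrt{169874} \cdot \frac{1}{19049} = \frac{\sqrt{169874}}{19049}$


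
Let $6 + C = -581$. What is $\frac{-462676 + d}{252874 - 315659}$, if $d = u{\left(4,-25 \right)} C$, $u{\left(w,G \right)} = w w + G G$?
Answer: $\frac{838943}{62785} \approx 13.362$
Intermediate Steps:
$u{\left(w,G \right)} = G^{2} + w^{2}$ ($u{\left(w,G \right)} = w^{2} + G^{2} = G^{2} + w^{2}$)
$C = -587$ ($C = -6 - 581 = -587$)
$d = -376267$ ($d = \left(\left(-25\right)^{2} + 4^{2}\right) \left(-587\right) = \left(625 + 16\right) \left(-587\right) = 641 \left(-587\right) = -376267$)
$\frac{-462676 + d}{252874 - 315659} = \frac{-462676 - 376267}{252874 - 315659} = - \frac{838943}{-62785} = \left(-838943\right) \left(- \frac{1}{62785}\right) = \frac{838943}{62785}$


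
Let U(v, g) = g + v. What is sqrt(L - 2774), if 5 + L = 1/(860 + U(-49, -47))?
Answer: I*sqrt(405522605)/382 ≈ 52.716*I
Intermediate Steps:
L = -3819/764 (L = -5 + 1/(860 + (-47 - 49)) = -5 + 1/(860 - 96) = -5 + 1/764 = -3819/764 ≈ -4.9987)
sqrt(L - 2774) = sqrt(-3819/764 - 2774) = sqrt(-2123155/764) = I*sqrt(405522605)/382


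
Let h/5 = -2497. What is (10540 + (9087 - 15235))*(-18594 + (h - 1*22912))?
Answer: -237128472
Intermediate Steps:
h = -12485 (h = 5*(-2497) = -12485)
(10540 + (9087 - 15235))*(-18594 + (h - 1*22912)) = (10540 + (9087 - 15235))*(-18594 + (-12485 - 1*22912)) = (10540 - 6148)*(-18594 + (-12485 - 22912)) = 4392*(-18594 - 35397) = 4392*(-53991) = -237128472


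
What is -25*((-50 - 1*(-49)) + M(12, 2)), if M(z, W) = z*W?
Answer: -575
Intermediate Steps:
M(z, W) = W*z
-25*((-50 - 1*(-49)) + M(12, 2)) = -25*((-50 - 1*(-49)) + 2*12) = -25*((-50 + 49) + 24) = -25*(-1 + 24) = -25*23 = -575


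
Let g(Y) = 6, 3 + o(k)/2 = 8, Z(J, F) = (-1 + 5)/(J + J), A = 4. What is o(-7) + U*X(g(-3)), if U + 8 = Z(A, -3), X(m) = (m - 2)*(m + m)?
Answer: -350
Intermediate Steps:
Z(J, F) = 2/J (Z(J, F) = 4/((2*J)) = 4*(1/(2*J)) = 2/J)
o(k) = 10 (o(k) = -6 + 2*8 = -6 + 16 = 10)
X(m) = 2*m*(-2 + m) (X(m) = (-2 + m)*(2*m) = 2*m*(-2 + m))
U = -15/2 (U = -8 + 2/4 = -8 + 2*(¼) = -8 + ½ = -15/2 ≈ -7.5000)
o(-7) + U*X(g(-3)) = 10 - 15*6*(-2 + 6) = 10 - 15*6*4 = 10 - 15/2*48 = 10 - 360 = -350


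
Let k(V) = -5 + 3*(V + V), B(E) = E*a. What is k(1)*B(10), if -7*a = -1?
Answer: 10/7 ≈ 1.4286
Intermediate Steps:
a = 1/7 (a = -1/7*(-1) = 1/7 ≈ 0.14286)
B(E) = E/7 (B(E) = E*(1/7) = E/7)
k(V) = -5 + 6*V (k(V) = -5 + 3*(2*V) = -5 + 6*V)
k(1)*B(10) = (-5 + 6*1)*((1/7)*10) = (-5 + 6)*(10/7) = 1*(10/7) = 10/7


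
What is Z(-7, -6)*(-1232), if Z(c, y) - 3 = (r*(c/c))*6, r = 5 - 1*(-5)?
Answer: -77616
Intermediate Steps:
r = 10 (r = 5 + 5 = 10)
Z(c, y) = 63 (Z(c, y) = 3 + (10*(c/c))*6 = 3 + (10*1)*6 = 3 + 10*6 = 3 + 60 = 63)
Z(-7, -6)*(-1232) = 63*(-1232) = -77616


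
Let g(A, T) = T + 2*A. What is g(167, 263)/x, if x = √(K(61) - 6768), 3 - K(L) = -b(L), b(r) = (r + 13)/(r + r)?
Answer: -597*I*√6292577/206314 ≈ -7.2587*I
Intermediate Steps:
b(r) = (13 + r)/(2*r) (b(r) = (13 + r)/((2*r)) = (13 + r)*(1/(2*r)) = (13 + r)/(2*r))
K(L) = 3 + (13 + L)/(2*L) (K(L) = 3 - (-1)*(13 + L)/(2*L) = 3 + (13 + L)/(2*L))
x = 2*I*√6292577/61 (x = √((½)*(13 + 7*61)/61 - 6768) = √((½)*(1/61)*(13 + 427) - 6768) = √((½)*(1/61)*440 - 6768) = √(220/61 - 6768) = √(-412628/61) = 2*I*√6292577/61 ≈ 82.246*I)
g(167, 263)/x = (263 + 2*167)/((2*I*√6292577/61)) = (263 + 334)*(-I*√6292577/206314) = 597*(-I*√6292577/206314) = -597*I*√6292577/206314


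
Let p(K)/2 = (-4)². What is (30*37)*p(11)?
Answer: 35520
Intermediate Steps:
p(K) = 32 (p(K) = 2*(-4)² = 2*16 = 32)
(30*37)*p(11) = (30*37)*32 = 1110*32 = 35520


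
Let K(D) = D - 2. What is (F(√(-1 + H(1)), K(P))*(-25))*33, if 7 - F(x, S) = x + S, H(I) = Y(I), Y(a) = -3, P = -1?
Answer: -8250 + 1650*I ≈ -8250.0 + 1650.0*I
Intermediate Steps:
H(I) = -3
K(D) = -2 + D
F(x, S) = 7 - S - x (F(x, S) = 7 - (x + S) = 7 - (S + x) = 7 + (-S - x) = 7 - S - x)
(F(√(-1 + H(1)), K(P))*(-25))*33 = ((7 - (-2 - 1) - √(-1 - 3))*(-25))*33 = ((7 - 1*(-3) - √(-4))*(-25))*33 = ((7 + 3 - 2*I)*(-25))*33 = ((10 - 2*I)*(-25))*33 = (-250 + 50*I)*33 = -8250 + 1650*I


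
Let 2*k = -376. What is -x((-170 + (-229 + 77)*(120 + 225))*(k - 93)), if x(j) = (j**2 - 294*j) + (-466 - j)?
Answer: -218544850121684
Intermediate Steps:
k = -188 (k = (1/2)*(-376) = -188)
x(j) = -466 + j**2 - 295*j
-x((-170 + (-229 + 77)*(120 + 225))*(k - 93)) = -(-466 + ((-170 + (-229 + 77)*(120 + 225))*(-188 - 93))**2 - 295*(-170 + (-229 + 77)*(120 + 225))*(-188 - 93)) = -(-466 + ((-170 - 152*345)*(-281))**2 - 295*(-170 - 152*345)*(-281)) = -(-466 + ((-170 - 52440)*(-281))**2 - 295*(-170 - 52440)*(-281)) = -(-466 + (-52610*(-281))**2 - (-15519950)*(-281)) = -(-466 + 14783410**2 - 295*14783410) = -(-466 + 218549211228100 - 4361105950) = -1*218544850121684 = -218544850121684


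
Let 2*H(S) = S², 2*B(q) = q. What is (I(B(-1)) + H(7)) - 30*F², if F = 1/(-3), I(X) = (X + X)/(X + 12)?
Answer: 2909/138 ≈ 21.080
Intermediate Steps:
B(q) = q/2
I(X) = 2*X/(12 + X) (I(X) = (2*X)/(12 + X) = 2*X/(12 + X))
F = -⅓ ≈ -0.33333
H(S) = S²/2
(I(B(-1)) + H(7)) - 30*F² = (2*((½)*(-1))/(12 + (½)*(-1)) + (½)*7²) - 30*(-⅓)² = (2*(-½)/(12 - ½) + (½)*49) - 30*⅑ = (2*(-½)/(23/2) + 49/2) - 10/3 = (2*(-½)*(2/23) + 49/2) - 10/3 = (-2/23 + 49/2) - 10/3 = 1123/46 - 10/3 = 2909/138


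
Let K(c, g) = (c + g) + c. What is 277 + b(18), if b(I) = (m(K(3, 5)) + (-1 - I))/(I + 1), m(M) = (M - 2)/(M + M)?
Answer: 115377/418 ≈ 276.02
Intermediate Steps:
K(c, g) = g + 2*c
m(M) = (-2 + M)/(2*M) (m(M) = (-2 + M)/((2*M)) = (-2 + M)*(1/(2*M)) = (-2 + M)/(2*M))
b(I) = (-13/22 - I)/(1 + I) (b(I) = ((-2 + (5 + 2*3))/(2*(5 + 2*3)) + (-1 - I))/(I + 1) = ((-2 + (5 + 6))/(2*(5 + 6)) + (-1 - I))/(1 + I) = ((1/2)*(-2 + 11)/11 + (-1 - I))/(1 + I) = ((1/2)*(1/11)*9 + (-1 - I))/(1 + I) = (9/22 + (-1 - I))/(1 + I) = (-13/22 - I)/(1 + I))
277 + b(18) = 277 + (-13/22 - 1*18)/(1 + 18) = 277 + (-13/22 - 18)/19 = 277 + (1/19)*(-409/22) = 277 - 409/418 = 115377/418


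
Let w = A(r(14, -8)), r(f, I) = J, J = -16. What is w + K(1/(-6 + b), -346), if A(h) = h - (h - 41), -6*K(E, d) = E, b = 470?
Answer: 114143/2784 ≈ 41.000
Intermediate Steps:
r(f, I) = -16
K(E, d) = -E/6
A(h) = 41 (A(h) = h - (-41 + h) = h + (41 - h) = 41)
w = 41
w + K(1/(-6 + b), -346) = 41 - 1/(6*(-6 + 470)) = 41 - ⅙/464 = 41 - ⅙*1/464 = 41 - 1/2784 = 114143/2784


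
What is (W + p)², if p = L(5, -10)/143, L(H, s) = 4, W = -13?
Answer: 3441025/20449 ≈ 168.27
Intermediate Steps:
p = 4/143 ≈ 0.027972
(W + p)² = (-13 + 4/143)² = (-1855/143)² = 3441025/20449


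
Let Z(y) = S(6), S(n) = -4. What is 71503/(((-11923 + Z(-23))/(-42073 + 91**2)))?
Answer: 2416229376/11927 ≈ 2.0258e+5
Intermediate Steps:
Z(y) = -4
71503/(((-11923 + Z(-23))/(-42073 + 91**2))) = 71503/(((-11923 - 4)/(-42073 + 91**2))) = 71503/((-11927/(-42073 + 8281))) = 71503/((-11927/(-33792))) = 71503/((-11927*(-1/33792))) = 71503/(11927/33792) = 71503*(33792/11927) = 2416229376/11927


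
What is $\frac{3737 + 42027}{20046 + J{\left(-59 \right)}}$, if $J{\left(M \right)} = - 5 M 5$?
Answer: $\frac{45764}{21521} \approx 2.1265$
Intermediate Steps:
$J{\left(M \right)} = - 25 M$
$\frac{3737 + 42027}{20046 + J{\left(-59 \right)}} = \frac{3737 + 42027}{20046 - -1475} = \frac{45764}{20046 + 1475} = \frac{45764}{21521}$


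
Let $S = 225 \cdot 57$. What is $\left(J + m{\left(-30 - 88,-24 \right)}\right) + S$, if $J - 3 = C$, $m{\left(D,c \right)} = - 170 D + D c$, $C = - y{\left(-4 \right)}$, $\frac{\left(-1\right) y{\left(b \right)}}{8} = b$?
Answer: $35688$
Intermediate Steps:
$y{\left(b \right)} = - 8 b$
$S = 12825$
$C = -32$ ($C = - \left(-8\right) \left(-4\right) = \left(-1\right) 32 = -32$)
$J = -29$ ($J = 3 - 32 = -29$)
$\left(J + m{\left(-30 - 88,-24 \right)}\right) + S = \left(-29 + \left(-30 - 88\right) \left(-170 - 24\right)\right) + 12825 = \left(-29 + \left(-30 - 88\right) \left(-194\right)\right) + 12825 = \left(-29 - -22892\right) + 12825 = \left(-29 + 22892\right) + 12825 = 22863 + 12825 = 35688$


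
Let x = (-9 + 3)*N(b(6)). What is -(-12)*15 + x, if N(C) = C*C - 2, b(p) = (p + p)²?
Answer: -124224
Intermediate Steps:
b(p) = 4*p² (b(p) = (2*p)² = 4*p²)
N(C) = -2 + C² (N(C) = C² - 2 = -2 + C²)
x = -124404 (x = (-9 + 3)*(-2 + (4*6²)²) = -6*(-2 + (4*36)²) = -6*(-2 + 144²) = -6*(-2 + 20736) = -6*20734 = -124404)
-(-12)*15 + x = -(-12)*15 - 124404 = -12*(-15) - 124404 = 180 - 124404 = -124224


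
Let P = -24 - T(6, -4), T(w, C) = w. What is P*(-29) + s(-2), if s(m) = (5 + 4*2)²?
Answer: 1039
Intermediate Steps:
s(m) = 169 (s(m) = (5 + 8)² = 13² = 169)
P = -30 (P = -24 - 1*6 = -24 - 6 = -30)
P*(-29) + s(-2) = -30*(-29) + 169 = 870 + 169 = 1039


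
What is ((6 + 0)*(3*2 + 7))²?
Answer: 6084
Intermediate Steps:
((6 + 0)*(3*2 + 7))² = (6*(6 + 7))² = (6*13)² = 78² = 6084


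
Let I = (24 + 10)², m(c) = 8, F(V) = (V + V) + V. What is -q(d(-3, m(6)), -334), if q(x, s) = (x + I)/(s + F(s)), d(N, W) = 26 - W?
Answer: 587/668 ≈ 0.87874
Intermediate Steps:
F(V) = 3*V (F(V) = 2*V + V = 3*V)
I = 1156 (I = 34² = 1156)
q(x, s) = (1156 + x)/(4*s) (q(x, s) = (x + 1156)/(s + 3*s) = (1156 + x)/((4*s)) = (1156 + x)*(1/(4*s)) = (1156 + x)/(4*s))
-q(d(-3, m(6)), -334) = -(1156 + (26 - 1*8))/(4*(-334)) = -(-1)*(1156 + (26 - 8))/(4*334) = -(-1)*(1156 + 18)/(4*334) = -(-1)*1174/(4*334) = -1*(-587/668) = 587/668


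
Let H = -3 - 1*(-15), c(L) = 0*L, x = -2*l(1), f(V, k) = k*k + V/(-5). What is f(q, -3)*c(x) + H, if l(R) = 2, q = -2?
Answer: 12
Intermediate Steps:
f(V, k) = k² - V/5 (f(V, k) = k² + V*(-⅕) = k² - V/5)
x = -4 (x = -2*2 = -4)
c(L) = 0
H = 12 (H = -3 + 15 = 12)
f(q, -3)*c(x) + H = ((-3)² - ⅕*(-2))*0 + 12 = (9 + ⅖)*0 + 12 = (47/5)*0 + 12 = 0 + 12 = 12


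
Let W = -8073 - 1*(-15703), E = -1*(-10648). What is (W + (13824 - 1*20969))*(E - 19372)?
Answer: -4231140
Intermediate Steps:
E = 10648
W = 7630 (W = -8073 + 15703 = 7630)
(W + (13824 - 1*20969))*(E - 19372) = (7630 + (13824 - 1*20969))*(10648 - 19372) = (7630 + (13824 - 20969))*(-8724) = (7630 - 7145)*(-8724) = 485*(-8724) = -4231140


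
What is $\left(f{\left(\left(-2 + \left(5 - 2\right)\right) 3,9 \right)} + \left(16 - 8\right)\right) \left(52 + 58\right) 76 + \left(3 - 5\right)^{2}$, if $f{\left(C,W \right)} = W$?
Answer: $142124$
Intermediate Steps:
$\left(f{\left(\left(-2 + \left(5 - 2\right)\right) 3,9 \right)} + \left(16 - 8\right)\right) \left(52 + 58\right) 76 + \left(3 - 5\right)^{2} = \left(9 + \left(16 - 8\right)\right) \left(52 + 58\right) 76 + \left(3 - 5\right)^{2} = \left(9 + 8\right) 110 \cdot 76 + \left(-2\right)^{2} = 17 \cdot 110 \cdot 76 + 4 = 1870 \cdot 76 + 4 = 142120 + 4 = 142124$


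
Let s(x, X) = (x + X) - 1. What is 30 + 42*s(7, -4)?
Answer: 114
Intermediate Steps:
s(x, X) = -1 + X + x (s(x, X) = (X + x) - 1 = -1 + X + x)
30 + 42*s(7, -4) = 30 + 42*(-1 - 4 + 7) = 30 + 42*2 = 30 + 84 = 114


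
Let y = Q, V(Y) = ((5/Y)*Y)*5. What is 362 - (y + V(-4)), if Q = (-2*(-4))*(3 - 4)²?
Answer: 329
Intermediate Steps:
V(Y) = 25 (V(Y) = 5*5 = 25)
Q = 8 (Q = 8*(-1)² = 8*1 = 8)
y = 8
362 - (y + V(-4)) = 362 - (8 + 25) = 362 - 1*33 = 362 - 33 = 329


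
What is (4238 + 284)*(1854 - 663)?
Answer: 5385702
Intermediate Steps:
(4238 + 284)*(1854 - 663) = 4522*1191 = 5385702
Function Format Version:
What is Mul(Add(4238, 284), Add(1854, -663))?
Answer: 5385702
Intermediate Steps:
Mul(Add(4238, 284), Add(1854, -663)) = Mul(4522, 1191) = 5385702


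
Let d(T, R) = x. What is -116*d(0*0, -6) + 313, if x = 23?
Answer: -2355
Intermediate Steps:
d(T, R) = 23
-116*d(0*0, -6) + 313 = -116*23 + 313 = -2668 + 313 = -2355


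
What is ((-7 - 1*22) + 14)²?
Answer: 225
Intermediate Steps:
((-7 - 1*22) + 14)² = ((-7 - 22) + 14)² = (-29 + 14)² = (-15)² = 225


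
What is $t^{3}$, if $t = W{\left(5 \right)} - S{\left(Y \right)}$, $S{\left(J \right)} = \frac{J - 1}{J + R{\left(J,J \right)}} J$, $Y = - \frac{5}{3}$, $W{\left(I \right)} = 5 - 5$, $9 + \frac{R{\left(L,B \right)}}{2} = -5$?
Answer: $\frac{64000}{19034163} \approx 0.0033624$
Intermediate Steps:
$R{\left(L,B \right)} = -28$ ($R{\left(L,B \right)} = -18 + 2 \left(-5\right) = -18 - 10 = -28$)
$W{\left(I \right)} = 0$ ($W{\left(I \right)} = 5 - 5 = 0$)
$Y = - \frac{5}{3}$ ($Y = \left(-5\right) \frac{1}{3} = - \frac{5}{3} \approx -1.6667$)
$S{\left(J \right)} = \frac{J \left(-1 + J\right)}{-28 + J}$ ($S{\left(J \right)} = \frac{J - 1}{J - 28} J = \frac{-1 + J}{-28 + J} J = \frac{J \left(-1 + J\right)}{-28 + J}$)
$t = \frac{40}{267}$ ($t = 0 - - \frac{5 \left(-1 - \frac{5}{3}\right)}{3 \left(-28 - \frac{5}{3}\right)} = 0 - \left(- \frac{5}{3}\right) \frac{1}{- \frac{89}{3}} \left(- \frac{8}{3}\right) = 0 - \left(- \frac{5}{3}\right) \left(- \frac{3}{89}\right) \left(- \frac{8}{3}\right) = 0 - - \frac{40}{267} = 0 + \frac{40}{267} = \frac{40}{267} \approx 0.14981$)
$t^{3} = \left(\frac{40}{267}\right)^{3} = \frac{64000}{19034163}$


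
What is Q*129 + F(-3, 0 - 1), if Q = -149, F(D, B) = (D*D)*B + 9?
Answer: -19221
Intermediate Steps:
F(D, B) = 9 + B*D² (F(D, B) = D²*B + 9 = B*D² + 9 = 9 + B*D²)
Q*129 + F(-3, 0 - 1) = -149*129 + (9 + (0 - 1)*(-3)²) = -19221 + (9 - 1*9) = -19221 + (9 - 9) = -19221 + 0 = -19221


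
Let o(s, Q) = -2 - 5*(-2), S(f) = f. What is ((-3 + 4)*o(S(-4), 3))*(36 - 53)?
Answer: -136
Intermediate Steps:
o(s, Q) = 8 (o(s, Q) = -2 + 10 = 8)
((-3 + 4)*o(S(-4), 3))*(36 - 53) = ((-3 + 4)*8)*(36 - 53) = (1*8)*(-17) = 8*(-17) = -136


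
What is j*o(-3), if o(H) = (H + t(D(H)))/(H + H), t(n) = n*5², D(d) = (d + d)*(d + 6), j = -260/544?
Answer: -9815/272 ≈ -36.085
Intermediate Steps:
j = -65/136 (j = -260*1/544 = -65/136 ≈ -0.47794)
D(d) = 2*d*(6 + d) (D(d) = (2*d)*(6 + d) = 2*d*(6 + d))
t(n) = 25*n (t(n) = n*25 = 25*n)
o(H) = (H + 50*H*(6 + H))/(2*H) (o(H) = (H + 25*(2*H*(6 + H)))/(H + H) = (H + 50*H*(6 + H))/((2*H)) = (H + 50*H*(6 + H))*(1/(2*H)) = (H + 50*H*(6 + H))/(2*H))
j*o(-3) = -65*(301/2 + 25*(-3))/136 = -65*(301/2 - 75)/136 = -65/136*151/2 = -9815/272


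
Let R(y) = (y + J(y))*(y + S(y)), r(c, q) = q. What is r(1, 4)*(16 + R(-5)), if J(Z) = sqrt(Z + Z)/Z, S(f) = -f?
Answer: 64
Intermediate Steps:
J(Z) = sqrt(2)/sqrt(Z) (J(Z) = sqrt(2*Z)/Z = (sqrt(2)*sqrt(Z))/Z = sqrt(2)/sqrt(Z))
R(y) = 0 (R(y) = (y + sqrt(2)/sqrt(y))*(y - y) = (y + sqrt(2)/sqrt(y))*0 = 0)
r(1, 4)*(16 + R(-5)) = 4*(16 + 0) = 4*16 = 64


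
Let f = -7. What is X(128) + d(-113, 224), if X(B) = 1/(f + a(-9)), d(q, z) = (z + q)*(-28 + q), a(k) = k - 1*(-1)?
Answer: -234766/15 ≈ -15651.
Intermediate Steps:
a(k) = 1 + k (a(k) = k + 1 = 1 + k)
d(q, z) = (-28 + q)*(q + z) (d(q, z) = (q + z)*(-28 + q) = (-28 + q)*(q + z))
X(B) = -1/15 (X(B) = 1/(-7 + (1 - 9)) = 1/(-7 - 8) = 1/(-15) = -1/15)
X(128) + d(-113, 224) = -1/15 + ((-113)**2 - 28*(-113) - 28*224 - 113*224) = -1/15 + (12769 + 3164 - 6272 - 25312) = -1/15 - 15651 = -234766/15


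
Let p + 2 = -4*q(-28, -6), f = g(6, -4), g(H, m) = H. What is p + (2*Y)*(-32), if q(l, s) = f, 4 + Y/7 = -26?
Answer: 13414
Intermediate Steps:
Y = -210 (Y = -28 + 7*(-26) = -28 - 182 = -210)
f = 6
q(l, s) = 6
p = -26 (p = -2 - 4*6 = -2 - 24 = -26)
p + (2*Y)*(-32) = -26 + (2*(-210))*(-32) = -26 - 420*(-32) = -26 + 13440 = 13414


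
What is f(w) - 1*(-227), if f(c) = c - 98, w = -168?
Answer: -39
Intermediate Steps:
f(c) = -98 + c
f(w) - 1*(-227) = (-98 - 168) - 1*(-227) = -266 + 227 = -39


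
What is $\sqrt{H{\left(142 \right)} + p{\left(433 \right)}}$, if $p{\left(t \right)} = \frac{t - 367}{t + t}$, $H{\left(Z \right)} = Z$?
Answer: $\frac{\sqrt{26637727}}{433} \approx 11.92$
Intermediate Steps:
$p{\left(t \right)} = \frac{-367 + t}{2 t}$
$\sqrt{H{\left(142 \right)} + p{\left(433 \right)}} = \sqrt{142 + \frac{-367 + 433}{2 \cdot 433}} = \sqrt{142 + \frac{1}{2} \cdot \frac{1}{433} \cdot 66} = \sqrt{142 + \frac{33}{433}} = \sqrt{\frac{61519}{433}} = \frac{\sqrt{26637727}}{433}$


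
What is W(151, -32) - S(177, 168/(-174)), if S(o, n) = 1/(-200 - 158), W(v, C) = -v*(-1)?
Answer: 54059/358 ≈ 151.00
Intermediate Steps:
W(v, C) = v
S(o, n) = -1/358 (S(o, n) = 1/(-358) = -1/358)
W(151, -32) - S(177, 168/(-174)) = 151 - 1*(-1/358) = 151 + 1/358 = 54059/358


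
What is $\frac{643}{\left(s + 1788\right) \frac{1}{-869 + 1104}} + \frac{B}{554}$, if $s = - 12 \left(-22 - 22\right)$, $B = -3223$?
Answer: $\frac{38123851}{641532} \approx 59.426$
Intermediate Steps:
$s = 528$ ($s = \left(-12\right) \left(-44\right) = 528$)
$\frac{643}{\left(s + 1788\right) \frac{1}{-869 + 1104}} + \frac{B}{554} = \frac{643}{\left(528 + 1788\right) \frac{1}{-869 + 1104}} - \frac{3223}{554} = \frac{643}{2316 \cdot \frac{1}{235}} - \frac{3223}{554} = \frac{643}{\frac{2316}{235}} - \frac{3223}{554} = 643 \cdot \frac{235}{2316} - \frac{3223}{554} = \frac{151105}{2316} - \frac{3223}{554} = \frac{38123851}{641532}$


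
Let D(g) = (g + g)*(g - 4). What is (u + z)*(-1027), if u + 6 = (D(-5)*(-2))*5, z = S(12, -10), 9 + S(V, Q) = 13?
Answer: 926354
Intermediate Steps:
S(V, Q) = 4 (S(V, Q) = -9 + 13 = 4)
D(g) = 2*g*(-4 + g) (D(g) = (2*g)*(-4 + g) = 2*g*(-4 + g))
z = 4
u = -906 (u = -6 + ((2*(-5)*(-4 - 5))*(-2))*5 = -6 + ((2*(-5)*(-9))*(-2))*5 = -6 + (90*(-2))*5 = -6 - 180*5 = -6 - 900 = -906)
(u + z)*(-1027) = (-906 + 4)*(-1027) = -902*(-1027) = 926354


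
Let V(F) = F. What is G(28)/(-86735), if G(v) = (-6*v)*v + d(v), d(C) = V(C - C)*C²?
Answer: 4704/86735 ≈ 0.054234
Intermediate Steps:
d(C) = 0 (d(C) = (C - C)*C² = 0*C² = 0)
G(v) = -6*v² (G(v) = (-6*v)*v + 0 = -6*v² + 0 = -6*v²)
G(28)/(-86735) = -6*28²/(-86735) = -6*784*(-1/86735) = -4704*(-1/86735) = 4704/86735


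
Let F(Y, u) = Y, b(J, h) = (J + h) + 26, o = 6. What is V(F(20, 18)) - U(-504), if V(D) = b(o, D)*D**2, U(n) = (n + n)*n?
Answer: -487232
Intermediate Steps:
b(J, h) = 26 + J + h
U(n) = 2*n**2 (U(n) = (2*n)*n = 2*n**2)
V(D) = D**2*(32 + D) (V(D) = (26 + 6 + D)*D**2 = (32 + D)*D**2 = D**2*(32 + D))
V(F(20, 18)) - U(-504) = 20**2*(32 + 20) - 2*(-504)**2 = 400*52 - 2*254016 = 20800 - 1*508032 = 20800 - 508032 = -487232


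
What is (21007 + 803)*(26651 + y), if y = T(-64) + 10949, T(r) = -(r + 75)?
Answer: 819816090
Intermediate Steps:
T(r) = -75 - r (T(r) = -(75 + r) = -75 - r)
y = 10938 (y = (-75 - 1*(-64)) + 10949 = (-75 + 64) + 10949 = -11 + 10949 = 10938)
(21007 + 803)*(26651 + y) = (21007 + 803)*(26651 + 10938) = 21810*37589 = 819816090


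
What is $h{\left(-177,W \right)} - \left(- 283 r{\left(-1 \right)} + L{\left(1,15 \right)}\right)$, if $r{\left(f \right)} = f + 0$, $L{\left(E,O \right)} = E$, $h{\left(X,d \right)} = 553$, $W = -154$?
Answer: $269$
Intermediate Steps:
$r{\left(f \right)} = f$
$h{\left(-177,W \right)} - \left(- 283 r{\left(-1 \right)} + L{\left(1,15 \right)}\right) = 553 - \left(\left(-283\right) \left(-1\right) + 1\right) = 553 - \left(283 + 1\right) = 553 - 284 = 269$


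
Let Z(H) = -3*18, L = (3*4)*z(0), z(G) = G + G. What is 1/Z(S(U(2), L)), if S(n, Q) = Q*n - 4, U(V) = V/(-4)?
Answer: -1/54 ≈ -0.018519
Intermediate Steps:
z(G) = 2*G
U(V) = -V/4 (U(V) = V*(-¼) = -V/4)
L = 0 (L = (3*4)*(2*0) = 12*0 = 0)
S(n, Q) = -4 + Q*n
Z(H) = -54
1/Z(S(U(2), L)) = 1/(-54) = -1/54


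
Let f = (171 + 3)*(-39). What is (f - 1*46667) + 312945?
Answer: 259492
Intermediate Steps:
f = -6786 (f = 174*(-39) = -6786)
(f - 1*46667) + 312945 = (-6786 - 1*46667) + 312945 = (-6786 - 46667) + 312945 = -53453 + 312945 = 259492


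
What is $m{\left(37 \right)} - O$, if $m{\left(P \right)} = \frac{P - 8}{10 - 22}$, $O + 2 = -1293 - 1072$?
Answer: $\frac{28375}{12} \approx 2364.6$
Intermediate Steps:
$O = -2367$ ($O = -2 - 2365 = -2367$)
$m{\left(P \right)} = \frac{2}{3} - \frac{P}{12}$ ($m{\left(P \right)} = \frac{-8 + P}{-12} = \left(-8 + P\right) \left(- \frac{1}{12}\right) = \frac{2}{3} - \frac{P}{12}$)
$m{\left(37 \right)} - O = \left(\frac{2}{3} - \frac{37}{12}\right) - -2367 = \left(\frac{2}{3} - \frac{37}{12}\right) + 2367 = - \frac{29}{12} + 2367 = \frac{28375}{12}$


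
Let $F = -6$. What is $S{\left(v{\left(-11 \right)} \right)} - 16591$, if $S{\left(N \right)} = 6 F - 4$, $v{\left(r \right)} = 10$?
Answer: $-16631$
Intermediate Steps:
$S{\left(N \right)} = -40$ ($S{\left(N \right)} = 6 \left(-6\right) - 4 = -36 - 4 = -40$)
$S{\left(v{\left(-11 \right)} \right)} - 16591 = -40 - 16591 = -16631$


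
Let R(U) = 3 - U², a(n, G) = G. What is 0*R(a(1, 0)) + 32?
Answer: 32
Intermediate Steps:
0*R(a(1, 0)) + 32 = 0*(3 - 1*0²) + 32 = 0*(3 - 1*0) + 32 = 0*(3 + 0) + 32 = 0*3 + 32 = 0 + 32 = 32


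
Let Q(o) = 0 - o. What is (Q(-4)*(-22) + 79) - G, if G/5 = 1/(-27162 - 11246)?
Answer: -345667/38408 ≈ -8.9999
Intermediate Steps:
Q(o) = -o
G = -5/38408 (G = 5/(-27162 - 11246) = 5/(-38408) = 5*(-1/38408) = -5/38408 ≈ -0.00013018)
(Q(-4)*(-22) + 79) - G = (-1*(-4)*(-22) + 79) - 1*(-5/38408) = (4*(-22) + 79) + 5/38408 = (-88 + 79) + 5/38408 = -9 + 5/38408 = -345667/38408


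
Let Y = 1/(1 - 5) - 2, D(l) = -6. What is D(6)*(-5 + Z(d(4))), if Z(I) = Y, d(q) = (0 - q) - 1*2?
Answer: 87/2 ≈ 43.500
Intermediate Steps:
Y = -9/4 (Y = 1/(-4) - 2 = -¼ - 2 = -9/4 ≈ -2.2500)
d(q) = -2 - q (d(q) = -q - 2 = -2 - q)
Z(I) = -9/4
D(6)*(-5 + Z(d(4))) = -6*(-5 - 9/4) = -6*(-29/4) = 87/2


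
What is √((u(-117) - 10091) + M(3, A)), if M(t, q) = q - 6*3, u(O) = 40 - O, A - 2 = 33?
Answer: I*√9917 ≈ 99.584*I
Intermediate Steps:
A = 35 (A = 2 + 33 = 35)
M(t, q) = -18 + q (M(t, q) = q - 18 = -18 + q)
√((u(-117) - 10091) + M(3, A)) = √(((40 - 1*(-117)) - 10091) + (-18 + 35)) = √(((40 + 117) - 10091) + 17) = √((157 - 10091) + 17) = √(-9934 + 17) = √(-9917) = I*√9917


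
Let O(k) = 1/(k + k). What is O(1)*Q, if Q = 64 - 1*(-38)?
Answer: 51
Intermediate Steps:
Q = 102 (Q = 64 + 38 = 102)
O(k) = 1/(2*k)
O(1)*Q = ((½)/1)*102 = ((½)*1)*102 = (½)*102 = 51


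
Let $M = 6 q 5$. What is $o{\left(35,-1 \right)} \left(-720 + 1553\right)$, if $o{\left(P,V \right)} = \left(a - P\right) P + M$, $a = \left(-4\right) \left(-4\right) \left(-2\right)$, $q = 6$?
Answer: $-1803445$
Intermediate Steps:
$a = -32$ ($a = 16 \left(-2\right) = -32$)
$M = 180$ ($M = 6 \cdot 6 \cdot 5 = 36 \cdot 5 = 180$)
$o{\left(P,V \right)} = 180 + P \left(-32 - P\right)$ ($o{\left(P,V \right)} = \left(-32 - P\right) P + 180 = P \left(-32 - P\right) + 180 = 180 + P \left(-32 - P\right)$)
$o{\left(35,-1 \right)} \left(-720 + 1553\right) = \left(180 - 35^{2} - 1120\right) \left(-720 + 1553\right) = \left(180 - 1225 - 1120\right) 833 = \left(-2165\right) 833 = -1803445$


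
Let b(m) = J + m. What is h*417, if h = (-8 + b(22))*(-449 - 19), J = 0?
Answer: -2732184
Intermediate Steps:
b(m) = m (b(m) = 0 + m = m)
h = -6552 (h = (-8 + 22)*(-449 - 19) = 14*(-468) = -6552)
h*417 = -6552*417 = -2732184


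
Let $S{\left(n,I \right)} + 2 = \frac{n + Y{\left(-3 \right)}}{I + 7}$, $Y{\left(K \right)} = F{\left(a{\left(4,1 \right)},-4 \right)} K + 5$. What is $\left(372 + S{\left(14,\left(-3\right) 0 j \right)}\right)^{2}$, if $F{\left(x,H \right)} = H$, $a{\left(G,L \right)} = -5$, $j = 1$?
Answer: $\frac{6869641}{49} \approx 1.402 \cdot 10^{5}$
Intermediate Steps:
$Y{\left(K \right)} = 5 - 4 K$ ($Y{\left(K \right)} = - 4 K + 5 = 5 - 4 K$)
$S{\left(n,I \right)} = -2 + \frac{17 + n}{7 + I}$ ($S{\left(n,I \right)} = -2 + \frac{n + \left(5 - -12\right)}{I + 7} = -2 + \frac{n + \left(5 + 12\right)}{7 + I} = -2 + \frac{n + 17}{7 + I} = -2 + \frac{17 + n}{7 + I}$)
$\left(372 + S{\left(14,\left(-3\right) 0 j \right)}\right)^{2} = \left(372 + \frac{3 + 14 - 2 \left(-3\right) 0 \cdot 1}{7 + \left(-3\right) 0 \cdot 1}\right)^{2} = \left(372 + \frac{3 + 14 - 2 \cdot 0 \cdot 1}{7 + 0 \cdot 1}\right)^{2} = \left(372 + \frac{3 + 14 - 0}{7 + 0}\right)^{2} = \left(372 + \frac{3 + 14 + 0}{7}\right)^{2} = \left(372 + \frac{1}{7} \cdot 17\right)^{2} = \left(372 + \frac{17}{7}\right)^{2} = \left(\frac{2621}{7}\right)^{2} = \frac{6869641}{49}$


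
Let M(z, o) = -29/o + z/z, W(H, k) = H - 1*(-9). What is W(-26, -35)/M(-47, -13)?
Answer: -221/42 ≈ -5.2619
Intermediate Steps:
W(H, k) = 9 + H (W(H, k) = H + 9 = 9 + H)
M(z, o) = 1 - 29/o (M(z, o) = -29/o + 1 = 1 - 29/o)
W(-26, -35)/M(-47, -13) = (9 - 26)/(((-29 - 13)/(-13))) = -17/((-1/13*(-42))) = -17/42/13 = -17*13/42 = -221/42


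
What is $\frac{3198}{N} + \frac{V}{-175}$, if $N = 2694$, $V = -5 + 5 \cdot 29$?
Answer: $\frac{869}{2245} \approx 0.38708$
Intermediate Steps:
$V = 140$ ($V = -5 + 145 = 140$)
$\frac{3198}{N} + \frac{V}{-175} = \frac{3198}{2694} + \frac{140}{-175} = 3198 \cdot \frac{1}{2694} + 140 \left(- \frac{1}{175}\right) = \frac{533}{449} - \frac{4}{5} = \frac{869}{2245}$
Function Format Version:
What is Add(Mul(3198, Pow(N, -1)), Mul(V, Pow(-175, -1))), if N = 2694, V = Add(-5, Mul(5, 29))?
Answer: Rational(869, 2245) ≈ 0.38708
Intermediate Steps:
V = 140 (V = Add(-5, 145) = 140)
Add(Mul(3198, Pow(N, -1)), Mul(V, Pow(-175, -1))) = Add(Mul(3198, Pow(2694, -1)), Mul(140, Pow(-175, -1))) = Add(Mul(3198, Rational(1, 2694)), Mul(140, Rational(-1, 175))) = Add(Rational(533, 449), Rational(-4, 5)) = Rational(869, 2245)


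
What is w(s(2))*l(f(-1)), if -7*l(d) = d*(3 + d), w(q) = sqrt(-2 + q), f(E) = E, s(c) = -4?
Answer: 2*I*sqrt(6)/7 ≈ 0.69985*I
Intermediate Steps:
l(d) = -d*(3 + d)/7
w(s(2))*l(f(-1)) = sqrt(-2 - 4)*(-1/7*(-1)*(3 - 1)) = sqrt(-6)*(-1/7*(-1)*2) = (I*sqrt(6))*(2/7) = 2*I*sqrt(6)/7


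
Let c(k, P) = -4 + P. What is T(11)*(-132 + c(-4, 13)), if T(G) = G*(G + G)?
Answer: -29766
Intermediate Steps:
T(G) = 2*G² (T(G) = G*(2*G) = 2*G²)
T(11)*(-132 + c(-4, 13)) = (2*11²)*(-132 + (-4 + 13)) = (2*121)*(-132 + 9) = 242*(-123) = -29766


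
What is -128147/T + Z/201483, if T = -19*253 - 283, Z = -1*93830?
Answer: 25341847301/1025548470 ≈ 24.711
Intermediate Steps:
Z = -93830
T = -5090 (T = -4807 - 283 = -5090)
-128147/T + Z/201483 = -128147/(-5090) - 93830/201483 = -128147*(-1/5090) - 93830*1/201483 = 128147/5090 - 93830/201483 = 25341847301/1025548470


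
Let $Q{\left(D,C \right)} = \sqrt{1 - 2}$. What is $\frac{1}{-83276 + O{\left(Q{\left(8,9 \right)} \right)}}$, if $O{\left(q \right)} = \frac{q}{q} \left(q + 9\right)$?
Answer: $- \frac{83267}{6933393290} - \frac{i}{6933393290} \approx -1.201 \cdot 10^{-5} - 1.4423 \cdot 10^{-10} i$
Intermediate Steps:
$Q{\left(D,C \right)} = i$ ($Q{\left(D,C \right)} = \sqrt{-1} = i$)
$O{\left(q \right)} = 9 + q$ ($O{\left(q \right)} = 1 \left(9 + q\right) = 9 + q$)
$\frac{1}{-83276 + O{\left(Q{\left(8,9 \right)} \right)}} = \frac{1}{-83276 + \left(9 + i\right)} = \frac{1}{-83267 + i} = \frac{-83267 - i}{6933393290}$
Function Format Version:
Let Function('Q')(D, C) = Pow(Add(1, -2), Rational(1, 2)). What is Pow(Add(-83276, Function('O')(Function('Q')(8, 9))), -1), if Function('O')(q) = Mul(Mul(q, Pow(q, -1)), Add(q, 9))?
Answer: Add(Rational(-83267, 6933393290), Mul(Rational(-1, 6933393290), I)) ≈ Add(-1.2010e-5, Mul(-1.4423e-10, I))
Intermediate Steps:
Function('Q')(D, C) = I (Function('Q')(D, C) = Pow(-1, Rational(1, 2)) = I)
Function('O')(q) = Add(9, q) (Function('O')(q) = Mul(1, Add(9, q)) = Add(9, q))
Pow(Add(-83276, Function('O')(Function('Q')(8, 9))), -1) = Pow(Add(-83276, Add(9, I)), -1) = Pow(Add(-83267, I), -1) = Mul(Rational(1, 6933393290), Add(-83267, Mul(-1, I)))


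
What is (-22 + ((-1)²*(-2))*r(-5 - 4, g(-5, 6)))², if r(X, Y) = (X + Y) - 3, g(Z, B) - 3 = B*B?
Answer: 5776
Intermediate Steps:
g(Z, B) = 3 + B² (g(Z, B) = 3 + B*B = 3 + B²)
r(X, Y) = -3 + X + Y
(-22 + ((-1)²*(-2))*r(-5 - 4, g(-5, 6)))² = (-22 + ((-1)²*(-2))*(-3 + (-5 - 4) + (3 + 6²)))² = (-22 + (1*(-2))*(-3 - 9 + (3 + 36)))² = (-22 - 2*(-3 - 9 + 39))² = (-22 - 2*27)² = (-22 - 54)² = (-76)² = 5776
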